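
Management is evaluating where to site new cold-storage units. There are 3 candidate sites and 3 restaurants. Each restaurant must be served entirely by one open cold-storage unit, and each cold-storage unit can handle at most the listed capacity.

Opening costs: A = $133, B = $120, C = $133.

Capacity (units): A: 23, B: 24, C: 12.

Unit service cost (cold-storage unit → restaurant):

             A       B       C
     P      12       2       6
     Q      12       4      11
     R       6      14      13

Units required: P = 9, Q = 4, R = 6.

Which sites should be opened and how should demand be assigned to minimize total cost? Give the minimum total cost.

Open {B}: P→B 2·9=18, Q→B 4·4=16, R→B 14·6=84.
Loads: B carries 19/24. Service 118; fixed 120; total 238.
Next best feasible plan costs 323.

Minimum total cost: 238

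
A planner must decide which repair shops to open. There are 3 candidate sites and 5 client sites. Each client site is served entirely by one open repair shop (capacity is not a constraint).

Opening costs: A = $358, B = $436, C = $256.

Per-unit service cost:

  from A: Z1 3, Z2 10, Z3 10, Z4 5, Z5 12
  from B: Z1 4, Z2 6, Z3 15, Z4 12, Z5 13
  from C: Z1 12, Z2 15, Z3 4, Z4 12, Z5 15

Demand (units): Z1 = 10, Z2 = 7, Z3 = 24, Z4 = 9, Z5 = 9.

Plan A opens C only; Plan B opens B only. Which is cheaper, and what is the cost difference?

Plan A: {C}: Z1→C 12·10=120, Z2→C 15·7=105, Z3→C 4·24=96, Z4→C 12·9=108, Z5→C 15·9=135. Service 564; fixed 256; total 820.
Plan B: {B}: Z1→B 4·10=40, Z2→B 6·7=42, Z3→B 15·24=360, Z4→B 12·9=108, Z5→B 13·9=117. Service 667; fixed 436; total 1103.
Difference: |820 − 1103| = 283.

Plan A is cheaper by 283.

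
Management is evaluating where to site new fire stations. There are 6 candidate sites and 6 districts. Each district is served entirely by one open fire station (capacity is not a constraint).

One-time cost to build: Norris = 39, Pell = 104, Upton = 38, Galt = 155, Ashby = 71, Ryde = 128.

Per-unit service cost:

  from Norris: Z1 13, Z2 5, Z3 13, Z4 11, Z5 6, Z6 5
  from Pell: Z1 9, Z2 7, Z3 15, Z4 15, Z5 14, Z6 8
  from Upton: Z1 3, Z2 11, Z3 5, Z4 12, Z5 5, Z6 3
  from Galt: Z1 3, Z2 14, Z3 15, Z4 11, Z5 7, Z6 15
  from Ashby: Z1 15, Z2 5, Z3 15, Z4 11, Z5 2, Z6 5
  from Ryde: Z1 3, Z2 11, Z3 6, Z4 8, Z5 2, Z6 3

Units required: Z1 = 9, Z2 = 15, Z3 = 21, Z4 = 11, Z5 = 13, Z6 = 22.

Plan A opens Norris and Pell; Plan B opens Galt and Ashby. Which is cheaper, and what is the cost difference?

Plan A is cheaper by 19.

Plan A: {Norris, Pell}: Z1→Pell 9·9=81, Z2→Norris 5·15=75, Z3→Norris 13·21=273, Z4→Norris 11·11=121, Z5→Norris 6·13=78, Z6→Norris 5·22=110. Service 738; fixed 143; total 881.
Plan B: {Galt, Ashby}: Z1→Galt 3·9=27, Z2→Ashby 5·15=75, Z3→Galt 15·21=315, Z4→Galt 11·11=121, Z5→Ashby 2·13=26, Z6→Ashby 5·22=110. Service 674; fixed 226; total 900.
Difference: |881 − 900| = 19.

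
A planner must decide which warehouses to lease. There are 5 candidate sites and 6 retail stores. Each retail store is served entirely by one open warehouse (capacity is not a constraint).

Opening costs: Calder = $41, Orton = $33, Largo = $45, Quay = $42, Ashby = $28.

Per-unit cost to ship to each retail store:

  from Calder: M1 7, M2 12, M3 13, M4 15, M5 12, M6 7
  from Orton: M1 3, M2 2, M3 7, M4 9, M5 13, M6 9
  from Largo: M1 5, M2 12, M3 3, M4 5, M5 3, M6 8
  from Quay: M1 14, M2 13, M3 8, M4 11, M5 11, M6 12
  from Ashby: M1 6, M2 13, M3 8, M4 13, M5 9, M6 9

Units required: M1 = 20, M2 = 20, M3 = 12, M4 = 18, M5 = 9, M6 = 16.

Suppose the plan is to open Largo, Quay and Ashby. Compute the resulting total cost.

Each retail store is assigned to its cheapest site among the open ones.
{Largo, Quay, Ashby}: M1→Largo 5·20=100, M2→Largo 12·20=240, M3→Largo 3·12=36, M4→Largo 5·18=90, M5→Largo 3·9=27, M6→Largo 8·16=128. Service 621; fixed 115; total 736.

Total cost: 736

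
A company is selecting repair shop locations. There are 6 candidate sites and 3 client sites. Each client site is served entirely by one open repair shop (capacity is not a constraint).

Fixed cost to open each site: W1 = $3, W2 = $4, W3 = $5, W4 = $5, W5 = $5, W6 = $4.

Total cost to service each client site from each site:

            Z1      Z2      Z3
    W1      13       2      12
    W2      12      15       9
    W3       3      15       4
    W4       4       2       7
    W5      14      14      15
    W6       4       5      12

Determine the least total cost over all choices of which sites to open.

Minimum total cost: 17

For any fixed open set, each client site goes to its cheapest open site; total = fixed + service.
{W1, W3}: Z1→W3 3, Z2→W1 2, Z3→W3 4. Service 9; fixed 8; total 17.
{W4}: service 13 + fixed 5 = 18
{W3, W4}: service 9 + fixed 10 = 19
{W1, W2, W3, W4, W5, W6}: service 9 + fixed 26 = 35
No other subset beats 17.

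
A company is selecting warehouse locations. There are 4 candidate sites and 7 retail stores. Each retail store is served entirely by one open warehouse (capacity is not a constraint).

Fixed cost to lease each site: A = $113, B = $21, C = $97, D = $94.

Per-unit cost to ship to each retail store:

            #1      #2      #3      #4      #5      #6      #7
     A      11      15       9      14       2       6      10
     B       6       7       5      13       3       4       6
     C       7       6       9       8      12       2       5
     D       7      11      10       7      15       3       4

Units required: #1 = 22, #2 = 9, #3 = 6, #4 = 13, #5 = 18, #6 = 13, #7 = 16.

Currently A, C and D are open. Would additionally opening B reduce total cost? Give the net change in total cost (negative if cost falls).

Yes — net change −25 (cost falls by 25).

Current service cost with {A, C, D}: 479.
Adding B: each retail store re-picks its cheapest; new service cost 433, saving 46.
Extra fixed cost: 21. Net change = 21 − 46 = -25.
(Totals: 783 → 758.)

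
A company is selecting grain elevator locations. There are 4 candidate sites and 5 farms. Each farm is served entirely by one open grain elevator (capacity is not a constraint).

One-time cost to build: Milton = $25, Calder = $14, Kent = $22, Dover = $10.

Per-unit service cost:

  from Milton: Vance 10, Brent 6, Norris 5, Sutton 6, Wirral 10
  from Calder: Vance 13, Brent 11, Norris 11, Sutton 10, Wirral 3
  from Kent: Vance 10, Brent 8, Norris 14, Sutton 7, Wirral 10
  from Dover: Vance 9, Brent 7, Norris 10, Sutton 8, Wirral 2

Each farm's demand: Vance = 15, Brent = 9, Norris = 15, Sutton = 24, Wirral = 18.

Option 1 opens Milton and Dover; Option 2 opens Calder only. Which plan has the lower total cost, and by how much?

Option 1: {Milton, Dover}: Vance→Dover 9·15=135, Brent→Milton 6·9=54, Norris→Milton 5·15=75, Sutton→Milton 6·24=144, Wirral→Dover 2·18=36. Service 444; fixed 35; total 479.
Option 2: {Calder}: Vance→Calder 13·15=195, Brent→Calder 11·9=99, Norris→Calder 11·15=165, Sutton→Calder 10·24=240, Wirral→Calder 3·18=54. Service 753; fixed 14; total 767.
Difference: |479 − 767| = 288.

Option 1 is cheaper by 288.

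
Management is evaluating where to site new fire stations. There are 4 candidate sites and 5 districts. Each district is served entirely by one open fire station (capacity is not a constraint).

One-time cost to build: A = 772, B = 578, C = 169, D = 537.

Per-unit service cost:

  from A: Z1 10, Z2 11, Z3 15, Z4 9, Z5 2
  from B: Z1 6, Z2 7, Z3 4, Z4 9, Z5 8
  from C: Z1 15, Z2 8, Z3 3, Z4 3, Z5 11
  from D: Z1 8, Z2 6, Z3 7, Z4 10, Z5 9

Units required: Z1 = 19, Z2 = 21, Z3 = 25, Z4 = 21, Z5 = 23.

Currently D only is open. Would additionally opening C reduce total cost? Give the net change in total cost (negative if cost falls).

Current service cost with {D}: 870.
Adding C: each district re-picks its cheapest; new service cost 623, saving 247.
Extra fixed cost: 169. Net change = 169 − 247 = -78.
(Totals: 1407 → 1329.)

Yes — net change −78 (cost falls by 78).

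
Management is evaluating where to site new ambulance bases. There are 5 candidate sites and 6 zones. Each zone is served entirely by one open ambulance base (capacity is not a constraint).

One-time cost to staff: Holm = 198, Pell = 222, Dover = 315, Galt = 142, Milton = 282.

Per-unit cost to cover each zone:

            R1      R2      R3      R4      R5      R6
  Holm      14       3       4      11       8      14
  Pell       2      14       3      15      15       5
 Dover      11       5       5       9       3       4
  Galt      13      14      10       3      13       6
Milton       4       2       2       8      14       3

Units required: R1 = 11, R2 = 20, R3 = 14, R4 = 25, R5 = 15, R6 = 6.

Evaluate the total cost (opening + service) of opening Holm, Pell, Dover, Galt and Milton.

Each zone is assigned to its cheapest site among the open ones.
{Holm, Pell, Dover, Galt, Milton}: R1→Pell 2·11=22, R2→Milton 2·20=40, R3→Milton 2·14=28, R4→Galt 3·25=75, R5→Dover 3·15=45, R6→Milton 3·6=18. Service 228; fixed 1159; total 1387.

Total cost: 1387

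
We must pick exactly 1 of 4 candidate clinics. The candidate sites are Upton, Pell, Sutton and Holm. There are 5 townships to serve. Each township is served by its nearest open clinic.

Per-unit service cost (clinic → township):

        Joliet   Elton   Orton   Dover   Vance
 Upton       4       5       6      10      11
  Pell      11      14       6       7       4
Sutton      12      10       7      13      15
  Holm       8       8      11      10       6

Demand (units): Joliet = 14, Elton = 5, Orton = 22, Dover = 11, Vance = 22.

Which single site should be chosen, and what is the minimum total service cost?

Choose Pell only; total service cost 521.

With exactly 1 open, each township uses its cheapest among the chosen.
{Pell}: Joliet→Pell 11·14=154, Elton→Pell 14·5=70, Orton→Pell 6·22=132, Dover→Pell 7·11=77, Vance→Pell 4·22=88. Service cost 521.
{Upton}: service cost 565
{Holm}: service cost 636
Among all 4 size-1 choices, {Pell} is lowest.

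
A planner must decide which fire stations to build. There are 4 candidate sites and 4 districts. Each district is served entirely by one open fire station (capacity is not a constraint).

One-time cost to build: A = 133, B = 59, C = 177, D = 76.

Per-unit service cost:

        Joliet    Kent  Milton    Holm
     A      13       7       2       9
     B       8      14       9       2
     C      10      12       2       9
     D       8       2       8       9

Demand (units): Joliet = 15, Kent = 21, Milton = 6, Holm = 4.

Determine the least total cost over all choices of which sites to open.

Minimum total cost: 322

For any fixed open set, each district goes to its cheapest open site; total = fixed + service.
{D}: Joliet→D 8·15=120, Kent→D 2·21=42, Milton→D 8·6=48, Holm→D 9·4=36. Service 246; fixed 76; total 322.
{B, D}: Joliet→B 8·15=120, Kent→D 2·21=42, Milton→D 8·6=48, Holm→B 2·4=8. Service 218; fixed 135; total 353.
{A, D}: Joliet→D 8·15=120, Kent→D 2·21=42, Milton→A 2·6=12, Holm→A 9·4=36. Service 210; fixed 209; total 419.
{A, B, C, D}: service 182 + fixed 445 = 627
No other subset beats 322.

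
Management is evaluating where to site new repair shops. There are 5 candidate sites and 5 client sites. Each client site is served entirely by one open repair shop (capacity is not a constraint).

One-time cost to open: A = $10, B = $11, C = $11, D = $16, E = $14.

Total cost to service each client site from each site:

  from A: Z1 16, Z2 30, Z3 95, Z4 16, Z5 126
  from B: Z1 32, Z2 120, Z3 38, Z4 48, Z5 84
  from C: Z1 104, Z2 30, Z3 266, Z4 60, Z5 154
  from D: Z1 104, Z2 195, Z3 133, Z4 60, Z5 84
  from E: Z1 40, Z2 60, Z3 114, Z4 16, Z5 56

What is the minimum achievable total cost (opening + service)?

For any fixed open set, each client site goes to its cheapest open site; total = fixed + service.
{A, B, E}: Z1→A 16, Z2→A 30, Z3→B 38, Z4→A 16, Z5→E 56. Service 156; fixed 35; total 191.
{A, B, C, E}: Z1→A 16, Z2→A 30, Z3→B 38, Z4→A 16, Z5→E 56. Service 156; fixed 46; total 202.
{A, B}: Z1→A 16, Z2→A 30, Z3→B 38, Z4→A 16, Z5→B 84. Service 184; fixed 21; total 205.
{A, B, C, D, E}: service 156 + fixed 62 = 218
No other subset beats 191.

Minimum total cost: 191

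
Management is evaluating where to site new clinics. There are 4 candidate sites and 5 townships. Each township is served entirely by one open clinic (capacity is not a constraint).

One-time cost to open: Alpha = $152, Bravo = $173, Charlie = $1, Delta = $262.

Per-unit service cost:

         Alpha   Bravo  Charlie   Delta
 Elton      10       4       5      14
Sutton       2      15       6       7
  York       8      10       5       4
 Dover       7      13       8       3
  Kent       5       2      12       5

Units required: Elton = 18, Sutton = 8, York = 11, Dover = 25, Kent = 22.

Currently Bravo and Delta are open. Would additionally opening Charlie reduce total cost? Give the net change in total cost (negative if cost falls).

Current service cost with {Bravo, Delta}: 291.
Adding Charlie: each township re-picks its cheapest; new service cost 283, saving 8.
Extra fixed cost: 1. Net change = 1 − 8 = -7.
(Totals: 726 → 719.)

Yes — net change −7 (cost falls by 7).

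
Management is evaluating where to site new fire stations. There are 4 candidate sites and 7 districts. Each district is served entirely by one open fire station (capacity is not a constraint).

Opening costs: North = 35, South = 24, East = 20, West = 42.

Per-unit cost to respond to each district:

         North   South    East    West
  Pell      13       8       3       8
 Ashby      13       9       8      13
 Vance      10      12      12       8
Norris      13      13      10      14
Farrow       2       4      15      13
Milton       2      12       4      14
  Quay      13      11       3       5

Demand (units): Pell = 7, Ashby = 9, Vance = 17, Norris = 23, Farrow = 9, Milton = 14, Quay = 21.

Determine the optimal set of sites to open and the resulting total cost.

Open North and East; minimum total cost 657.

For any fixed open set, each district goes to its cheapest open site; total = fixed + service.
{North, East}: Pell→East 3·7=21, Ashby→East 8·9=72, Vance→North 10·17=170, Norris→East 10·23=230, Farrow→North 2·9=18, Milton→North 2·14=28, Quay→East 3·21=63. Service 602; fixed 55; total 657.
{North, East, West}: Pell→East 3·7=21, Ashby→East 8·9=72, Vance→West 8·17=136, Norris→East 10·23=230, Farrow→North 2·9=18, Milton→North 2·14=28, Quay→East 3·21=63. Service 568; fixed 97; total 665.
{North, South, East}: service 602 + fixed 79 = 681
{North, South, East, West}: Pell→East 3·7=21, Ashby→East 8·9=72, Vance→West 8·17=136, Norris→East 10·23=230, Farrow→North 2·9=18, Milton→North 2·14=28, Quay→East 3·21=63. Service 568; fixed 121; total 689.
No other subset beats 657.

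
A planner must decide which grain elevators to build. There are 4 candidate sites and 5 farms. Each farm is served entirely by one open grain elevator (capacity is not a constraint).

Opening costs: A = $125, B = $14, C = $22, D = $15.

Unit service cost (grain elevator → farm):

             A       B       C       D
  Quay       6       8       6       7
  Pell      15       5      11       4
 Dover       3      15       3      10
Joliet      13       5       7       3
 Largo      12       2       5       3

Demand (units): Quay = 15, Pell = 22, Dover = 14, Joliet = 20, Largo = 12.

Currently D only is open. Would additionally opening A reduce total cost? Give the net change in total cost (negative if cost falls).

No — net change +12 (cost rises by 12).

Current service cost with {D}: 429.
Adding A: each farm re-picks its cheapest; new service cost 316, saving 113.
Extra fixed cost: 125. Net change = 125 − 113 = 12.
(Totals: 444 → 456.)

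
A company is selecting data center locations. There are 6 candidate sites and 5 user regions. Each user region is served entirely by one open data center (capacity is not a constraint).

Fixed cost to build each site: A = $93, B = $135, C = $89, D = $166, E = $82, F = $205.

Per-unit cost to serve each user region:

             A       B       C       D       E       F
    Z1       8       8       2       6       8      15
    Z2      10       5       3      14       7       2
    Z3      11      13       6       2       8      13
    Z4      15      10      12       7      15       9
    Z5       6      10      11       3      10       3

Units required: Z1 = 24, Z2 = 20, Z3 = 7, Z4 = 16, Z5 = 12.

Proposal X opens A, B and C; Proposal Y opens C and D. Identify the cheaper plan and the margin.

Proposal X: {A, B, C}: Z1→C 2·24=48, Z2→C 3·20=60, Z3→C 6·7=42, Z4→B 10·16=160, Z5→A 6·12=72. Service 382; fixed 317; total 699.
Proposal Y: {C, D}: Z1→C 2·24=48, Z2→C 3·20=60, Z3→D 2·7=14, Z4→D 7·16=112, Z5→D 3·12=36. Service 270; fixed 255; total 525.
Difference: |699 − 525| = 174.

Proposal Y is cheaper by 174.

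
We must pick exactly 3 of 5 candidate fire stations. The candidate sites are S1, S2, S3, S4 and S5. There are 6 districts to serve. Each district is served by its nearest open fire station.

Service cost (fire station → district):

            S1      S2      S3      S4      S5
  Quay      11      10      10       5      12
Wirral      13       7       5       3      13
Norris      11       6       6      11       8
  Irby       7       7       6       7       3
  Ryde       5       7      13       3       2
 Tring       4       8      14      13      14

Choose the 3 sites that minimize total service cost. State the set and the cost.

Choose S1, S4 and S5; total service cost 25.

With exactly 3 open, each district uses its cheapest among the chosen.
{S1, S4, S5}: Quay→S4 5, Wirral→S4 3, Norris→S5 8, Irby→S5 3, Ryde→S5 2, Tring→S1 4. Service cost 25.
{S1, S3, S4}: service cost 27
{S2, S4, S5}: service cost 27
Among all 10 size-3 choices, {S1, S4, S5} is lowest.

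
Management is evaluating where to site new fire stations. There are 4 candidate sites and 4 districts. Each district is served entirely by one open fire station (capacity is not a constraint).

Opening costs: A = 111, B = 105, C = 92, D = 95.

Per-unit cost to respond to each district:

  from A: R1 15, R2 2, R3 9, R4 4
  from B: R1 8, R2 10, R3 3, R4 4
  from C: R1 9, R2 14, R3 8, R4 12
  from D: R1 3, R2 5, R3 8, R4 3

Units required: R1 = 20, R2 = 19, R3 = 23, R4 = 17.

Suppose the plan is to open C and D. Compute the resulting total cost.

Each district is assigned to its cheapest site among the open ones.
{C, D}: R1→D 3·20=60, R2→D 5·19=95, R3→C 8·23=184, R4→D 3·17=51. Service 390; fixed 187; total 577.

Total cost: 577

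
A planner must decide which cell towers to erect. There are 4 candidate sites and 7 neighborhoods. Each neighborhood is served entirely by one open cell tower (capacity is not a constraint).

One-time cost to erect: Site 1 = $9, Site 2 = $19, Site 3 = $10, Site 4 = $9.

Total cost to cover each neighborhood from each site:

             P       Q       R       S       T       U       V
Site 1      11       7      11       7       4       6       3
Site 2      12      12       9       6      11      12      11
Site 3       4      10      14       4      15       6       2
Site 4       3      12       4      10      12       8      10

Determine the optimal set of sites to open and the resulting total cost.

Open Site 1 and Site 4; minimum total cost 52.

For any fixed open set, each neighborhood goes to its cheapest open site; total = fixed + service.
{Site 1, Site 4}: P→Site 4 3, Q→Site 1 7, R→Site 4 4, S→Site 1 7, T→Site 1 4, U→Site 1 6, V→Site 1 3. Service 34; fixed 18; total 52.
{Site 1, Site 3}: P→Site 3 4, Q→Site 1 7, R→Site 1 11, S→Site 3 4, T→Site 1 4, U→Site 1 6, V→Site 3 2. Service 38; fixed 19; total 57.
{Site 1}: service 49 + fixed 9 = 58
{Site 1, Site 2, Site 3, Site 4}: service 30 + fixed 47 = 77
(All 15 nonempty subsets were checked; Site 1 and Site 4 is lowest.)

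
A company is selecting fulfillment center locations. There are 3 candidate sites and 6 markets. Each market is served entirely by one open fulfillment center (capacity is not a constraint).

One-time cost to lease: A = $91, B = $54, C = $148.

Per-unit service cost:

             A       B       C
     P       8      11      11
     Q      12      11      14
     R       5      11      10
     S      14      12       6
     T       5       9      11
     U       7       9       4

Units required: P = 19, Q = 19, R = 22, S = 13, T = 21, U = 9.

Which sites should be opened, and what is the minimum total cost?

Open A only; minimum total cost 931.

For any fixed open set, each market goes to its cheapest open site; total = fixed + service.
{A}: P→A 8·19=152, Q→A 12·19=228, R→A 5·22=110, S→A 14·13=182, T→A 5·21=105, U→A 7·9=63. Service 840; fixed 91; total 931.
{A, B}: P→A 8·19=152, Q→B 11·19=209, R→A 5·22=110, S→B 12·13=156, T→A 5·21=105, U→A 7·9=63. Service 795; fixed 145; total 940.
{A, C}: service 709 + fixed 239 = 948
{A, B, C}: P→A 8·19=152, Q→B 11·19=209, R→A 5·22=110, S→C 6·13=78, T→A 5·21=105, U→C 4·9=36. Service 690; fixed 293; total 983.
(All 7 nonempty subsets were checked; A only is lowest.)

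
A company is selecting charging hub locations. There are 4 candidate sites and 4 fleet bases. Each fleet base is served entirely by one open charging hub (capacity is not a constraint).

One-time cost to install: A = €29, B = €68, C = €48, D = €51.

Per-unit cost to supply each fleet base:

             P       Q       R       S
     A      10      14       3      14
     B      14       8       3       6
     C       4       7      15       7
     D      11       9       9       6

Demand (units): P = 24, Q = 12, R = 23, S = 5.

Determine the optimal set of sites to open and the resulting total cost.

For any fixed open set, each fleet base goes to its cheapest open site; total = fixed + service.
{A, C}: P→C 4·24=96, Q→C 7·12=84, R→A 3·23=69, S→C 7·5=35. Service 284; fixed 77; total 361.
{B, C}: service 279 + fixed 116 = 395
{A, C, D}: P→C 4·24=96, Q→C 7·12=84, R→A 3·23=69, S→D 6·5=30. Service 279; fixed 128; total 407.
{A, B, C, D}: service 279 + fixed 196 = 475
No other subset beats 361.

Open A and C; minimum total cost 361.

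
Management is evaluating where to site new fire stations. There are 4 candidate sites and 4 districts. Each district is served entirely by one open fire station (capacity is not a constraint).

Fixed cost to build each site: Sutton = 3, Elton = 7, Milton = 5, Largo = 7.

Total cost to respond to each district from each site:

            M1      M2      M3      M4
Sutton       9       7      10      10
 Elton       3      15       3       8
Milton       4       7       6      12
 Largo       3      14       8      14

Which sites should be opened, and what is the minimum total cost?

Open Sutton and Elton; minimum total cost 31.

For any fixed open set, each district goes to its cheapest open site; total = fixed + service.
{Sutton, Elton}: M1→Elton 3, M2→Sutton 7, M3→Elton 3, M4→Elton 8. Service 21; fixed 10; total 31.
{Elton, Milton}: M1→Elton 3, M2→Milton 7, M3→Elton 3, M4→Elton 8. Service 21; fixed 12; total 33.
{Milton}: M1→Milton 4, M2→Milton 7, M3→Milton 6, M4→Milton 12. Service 29; fixed 5; total 34.
{Sutton, Elton, Milton, Largo}: service 21 + fixed 22 = 43
(All 15 nonempty subsets were checked; Sutton and Elton is lowest.)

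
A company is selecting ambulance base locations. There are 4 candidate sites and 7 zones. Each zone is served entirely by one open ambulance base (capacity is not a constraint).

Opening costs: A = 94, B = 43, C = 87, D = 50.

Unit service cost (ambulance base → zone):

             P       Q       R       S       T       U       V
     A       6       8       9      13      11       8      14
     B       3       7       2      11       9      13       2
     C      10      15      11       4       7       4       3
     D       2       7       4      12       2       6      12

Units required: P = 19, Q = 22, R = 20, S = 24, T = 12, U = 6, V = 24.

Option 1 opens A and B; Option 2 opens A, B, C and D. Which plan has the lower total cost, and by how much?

Option 2 is cheaper by 158.

Option 1: {A, B}: P→B 3·19=57, Q→B 7·22=154, R→B 2·20=40, S→B 11·24=264, T→B 9·12=108, U→A 8·6=48, V→B 2·24=48. Service 719; fixed 137; total 856.
Option 2: {A, B, C, D}: P→D 2·19=38, Q→B 7·22=154, R→B 2·20=40, S→C 4·24=96, T→D 2·12=24, U→C 4·6=24, V→B 2·24=48. Service 424; fixed 274; total 698.
Difference: |856 − 698| = 158.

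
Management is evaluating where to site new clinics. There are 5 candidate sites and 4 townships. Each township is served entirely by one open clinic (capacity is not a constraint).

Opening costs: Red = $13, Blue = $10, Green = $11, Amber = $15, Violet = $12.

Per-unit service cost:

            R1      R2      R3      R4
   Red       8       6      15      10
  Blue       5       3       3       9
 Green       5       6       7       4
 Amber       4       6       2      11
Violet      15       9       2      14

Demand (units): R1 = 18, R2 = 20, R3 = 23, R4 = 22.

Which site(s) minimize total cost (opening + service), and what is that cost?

For any fixed open set, each township goes to its cheapest open site; total = fixed + service.
{Blue, Green, Amber}: R1→Amber 4·18=72, R2→Blue 3·20=60, R3→Amber 2·23=46, R4→Green 4·22=88. Service 266; fixed 36; total 302.
{Blue, Green, Amber, Violet}: service 266 + fixed 48 = 314
{Red, Blue, Green, Amber}: R1→Amber 4·18=72, R2→Blue 3·20=60, R3→Amber 2·23=46, R4→Green 4·22=88. Service 266; fixed 49; total 315.
{Red, Blue, Green, Amber, Violet}: service 266 + fixed 61 = 327
No other subset beats 302.

Open Blue, Green and Amber; minimum total cost 302.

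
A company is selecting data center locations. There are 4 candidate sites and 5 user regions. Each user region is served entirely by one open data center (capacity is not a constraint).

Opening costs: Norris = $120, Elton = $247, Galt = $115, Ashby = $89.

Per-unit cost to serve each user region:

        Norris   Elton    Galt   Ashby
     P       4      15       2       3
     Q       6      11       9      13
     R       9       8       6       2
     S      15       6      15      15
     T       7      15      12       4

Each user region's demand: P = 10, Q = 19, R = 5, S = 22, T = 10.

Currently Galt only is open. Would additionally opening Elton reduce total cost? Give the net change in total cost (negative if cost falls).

Current service cost with {Galt}: 671.
Adding Elton: each user region re-picks its cheapest; new service cost 473, saving 198.
Extra fixed cost: 247. Net change = 247 − 198 = 49.
(Totals: 786 → 835.)

No — net change +49 (cost rises by 49).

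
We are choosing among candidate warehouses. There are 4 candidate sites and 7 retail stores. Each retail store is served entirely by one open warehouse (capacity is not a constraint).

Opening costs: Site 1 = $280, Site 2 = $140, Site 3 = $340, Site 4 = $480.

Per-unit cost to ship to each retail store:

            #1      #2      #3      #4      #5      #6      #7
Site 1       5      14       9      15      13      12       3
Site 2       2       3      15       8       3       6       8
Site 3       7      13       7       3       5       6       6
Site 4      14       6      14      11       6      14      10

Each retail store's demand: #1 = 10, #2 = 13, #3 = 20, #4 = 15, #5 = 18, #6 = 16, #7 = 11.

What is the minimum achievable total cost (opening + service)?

Minimum total cost: 857

For any fixed open set, each retail store goes to its cheapest open site; total = fixed + service.
{Site 2}: #1→Site 2 2·10=20, #2→Site 2 3·13=39, #3→Site 2 15·20=300, #4→Site 2 8·15=120, #5→Site 2 3·18=54, #6→Site 2 6·16=96, #7→Site 2 8·11=88. Service 717; fixed 140; total 857.
{Site 2, Site 3}: service 460 + fixed 480 = 940
{Site 1, Site 2}: service 542 + fixed 420 = 962
{Site 1, Site 2, Site 3, Site 4}: service 427 + fixed 1240 = 1667
(All 15 nonempty subsets were checked; Site 2 only is lowest.)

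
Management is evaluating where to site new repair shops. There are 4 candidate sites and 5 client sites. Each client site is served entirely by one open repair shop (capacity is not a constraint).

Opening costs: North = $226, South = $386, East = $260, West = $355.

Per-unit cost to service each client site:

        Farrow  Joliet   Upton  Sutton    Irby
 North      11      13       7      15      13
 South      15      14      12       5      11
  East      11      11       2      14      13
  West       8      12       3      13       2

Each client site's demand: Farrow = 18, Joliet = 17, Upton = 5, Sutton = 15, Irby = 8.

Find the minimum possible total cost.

For any fixed open set, each client site goes to its cheapest open site; total = fixed + service.
{West}: Farrow→West 8·18=144, Joliet→West 12·17=204, Upton→West 3·5=15, Sutton→West 13·15=195, Irby→West 2·8=16. Service 574; fixed 355; total 929.
{East}: Farrow→East 11·18=198, Joliet→East 11·17=187, Upton→East 2·5=10, Sutton→East 14·15=210, Irby→East 13·8=104. Service 709; fixed 260; total 969.
{North}: Farrow→North 11·18=198, Joliet→North 13·17=221, Upton→North 7·5=35, Sutton→North 15·15=225, Irby→North 13·8=104. Service 783; fixed 226; total 1009.
{North, South, East, West}: Farrow→West 8·18=144, Joliet→East 11·17=187, Upton→East 2·5=10, Sutton→South 5·15=75, Irby→West 2·8=16. Service 432; fixed 1227; total 1659.
No other subset beats 929.

Minimum total cost: 929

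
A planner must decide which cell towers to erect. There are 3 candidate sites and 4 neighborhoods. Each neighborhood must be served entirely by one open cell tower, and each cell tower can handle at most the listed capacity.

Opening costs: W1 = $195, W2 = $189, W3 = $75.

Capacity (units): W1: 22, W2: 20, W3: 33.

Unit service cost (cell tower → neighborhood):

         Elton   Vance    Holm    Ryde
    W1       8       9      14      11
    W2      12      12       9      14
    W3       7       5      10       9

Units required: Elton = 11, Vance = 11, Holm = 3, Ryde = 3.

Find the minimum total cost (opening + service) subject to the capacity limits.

Open {W3}: Elton→W3 7·11=77, Vance→W3 5·11=55, Holm→W3 10·3=30, Ryde→W3 9·3=27.
Loads: W3 carries 28/33. Service 189; fixed 75; total 264.
Next best feasible plan costs 450.

Minimum total cost: 264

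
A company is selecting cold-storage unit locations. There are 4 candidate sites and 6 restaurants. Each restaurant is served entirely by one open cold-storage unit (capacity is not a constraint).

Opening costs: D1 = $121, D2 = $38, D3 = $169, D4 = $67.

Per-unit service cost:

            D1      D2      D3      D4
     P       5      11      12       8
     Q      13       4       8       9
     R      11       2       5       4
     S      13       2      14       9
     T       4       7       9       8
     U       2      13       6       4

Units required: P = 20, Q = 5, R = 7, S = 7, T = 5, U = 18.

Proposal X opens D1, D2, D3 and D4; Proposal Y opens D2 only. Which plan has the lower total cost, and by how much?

Proposal X: {D1, D2, D3, D4}: P→D1 5·20=100, Q→D2 4·5=20, R→D2 2·7=14, S→D2 2·7=14, T→D1 4·5=20, U→D1 2·18=36. Service 204; fixed 395; total 599.
Proposal Y: {D2}: P→D2 11·20=220, Q→D2 4·5=20, R→D2 2·7=14, S→D2 2·7=14, T→D2 7·5=35, U→D2 13·18=234. Service 537; fixed 38; total 575.
Difference: |599 − 575| = 24.

Proposal Y is cheaper by 24.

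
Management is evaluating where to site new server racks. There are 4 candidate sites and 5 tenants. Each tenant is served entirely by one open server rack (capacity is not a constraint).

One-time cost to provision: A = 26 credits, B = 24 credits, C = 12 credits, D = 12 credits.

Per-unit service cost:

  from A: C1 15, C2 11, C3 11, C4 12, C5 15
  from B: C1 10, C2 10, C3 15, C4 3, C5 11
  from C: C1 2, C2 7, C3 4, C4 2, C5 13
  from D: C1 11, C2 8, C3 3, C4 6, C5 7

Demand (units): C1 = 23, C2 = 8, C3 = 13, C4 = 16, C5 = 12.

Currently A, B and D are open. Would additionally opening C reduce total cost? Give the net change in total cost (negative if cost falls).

Yes — net change −196 (cost falls by 196).

Current service cost with {A, B, D}: 465.
Adding C: each tenant re-picks its cheapest; new service cost 257, saving 208.
Extra fixed cost: 12. Net change = 12 − 208 = -196.
(Totals: 527 → 331.)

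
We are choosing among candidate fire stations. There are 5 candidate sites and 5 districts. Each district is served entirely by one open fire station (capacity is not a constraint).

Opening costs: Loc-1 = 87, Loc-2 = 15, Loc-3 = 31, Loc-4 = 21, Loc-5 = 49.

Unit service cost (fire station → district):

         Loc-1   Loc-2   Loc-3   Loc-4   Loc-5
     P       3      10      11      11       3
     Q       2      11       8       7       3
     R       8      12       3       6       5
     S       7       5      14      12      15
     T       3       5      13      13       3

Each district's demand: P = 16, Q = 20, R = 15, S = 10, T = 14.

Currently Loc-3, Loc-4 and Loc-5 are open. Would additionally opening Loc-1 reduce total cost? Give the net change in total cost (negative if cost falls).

Current service cost with {Loc-3, Loc-4, Loc-5}: 315.
Adding Loc-1: each district re-picks its cheapest; new service cost 245, saving 70.
Extra fixed cost: 87. Net change = 87 − 70 = 17.
(Totals: 416 → 433.)

No — net change +17 (cost rises by 17).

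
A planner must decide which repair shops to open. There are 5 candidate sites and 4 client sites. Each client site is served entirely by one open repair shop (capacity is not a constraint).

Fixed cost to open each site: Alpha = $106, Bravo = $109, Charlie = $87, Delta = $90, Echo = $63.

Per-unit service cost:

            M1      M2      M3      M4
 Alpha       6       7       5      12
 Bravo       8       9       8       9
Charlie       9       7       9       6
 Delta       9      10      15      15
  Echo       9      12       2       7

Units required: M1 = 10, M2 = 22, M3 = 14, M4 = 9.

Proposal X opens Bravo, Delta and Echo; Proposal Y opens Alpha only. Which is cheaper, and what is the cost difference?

Proposal Y is cheaper by 133.

Proposal X: {Bravo, Delta, Echo}: M1→Bravo 8·10=80, M2→Bravo 9·22=198, M3→Echo 2·14=28, M4→Echo 7·9=63. Service 369; fixed 262; total 631.
Proposal Y: {Alpha}: M1→Alpha 6·10=60, M2→Alpha 7·22=154, M3→Alpha 5·14=70, M4→Alpha 12·9=108. Service 392; fixed 106; total 498.
Difference: |631 − 498| = 133.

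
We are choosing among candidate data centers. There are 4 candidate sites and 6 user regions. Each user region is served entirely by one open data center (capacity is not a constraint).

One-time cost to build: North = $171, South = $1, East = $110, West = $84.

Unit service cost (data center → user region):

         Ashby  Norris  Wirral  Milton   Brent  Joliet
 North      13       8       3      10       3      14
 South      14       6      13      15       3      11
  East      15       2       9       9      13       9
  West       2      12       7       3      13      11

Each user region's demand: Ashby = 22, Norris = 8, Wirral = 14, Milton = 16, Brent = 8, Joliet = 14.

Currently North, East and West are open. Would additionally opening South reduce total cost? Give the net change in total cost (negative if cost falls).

No — net change +1 (cost rises by 1).

Current service cost with {North, East, West}: 300.
Adding South: each user region re-picks its cheapest; new service cost 300, saving 0.
Extra fixed cost: 1. Net change = 1 − 0 = 1.
(Totals: 665 → 666.)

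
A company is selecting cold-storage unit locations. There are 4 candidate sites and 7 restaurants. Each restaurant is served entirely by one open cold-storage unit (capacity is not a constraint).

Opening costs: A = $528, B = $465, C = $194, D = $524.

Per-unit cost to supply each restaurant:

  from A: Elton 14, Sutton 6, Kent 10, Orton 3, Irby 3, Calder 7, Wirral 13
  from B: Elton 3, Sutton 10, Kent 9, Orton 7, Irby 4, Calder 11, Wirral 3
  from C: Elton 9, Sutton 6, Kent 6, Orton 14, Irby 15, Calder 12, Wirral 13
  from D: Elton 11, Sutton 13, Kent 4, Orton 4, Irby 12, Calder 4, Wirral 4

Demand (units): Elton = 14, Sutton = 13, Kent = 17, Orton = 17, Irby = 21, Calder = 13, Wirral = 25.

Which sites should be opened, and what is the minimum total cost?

Open B only; minimum total cost 1211.

For any fixed open set, each restaurant goes to its cheapest open site; total = fixed + service.
{B}: Elton→B 3·14=42, Sutton→B 10·13=130, Kent→B 9·17=153, Orton→B 7·17=119, Irby→B 4·21=84, Calder→B 11·13=143, Wirral→B 3·25=75. Service 746; fixed 465; total 1211.
{B, C}: service 643 + fixed 659 = 1302
{D}: service 863 + fixed 524 = 1387
{A, B, C, D}: Elton→B 3·14=42, Sutton→A 6·13=78, Kent→D 4·17=68, Orton→A 3·17=51, Irby→A 3·21=63, Calder→D 4·13=52, Wirral→B 3·25=75. Service 429; fixed 1711; total 2140.
No other subset beats 1211.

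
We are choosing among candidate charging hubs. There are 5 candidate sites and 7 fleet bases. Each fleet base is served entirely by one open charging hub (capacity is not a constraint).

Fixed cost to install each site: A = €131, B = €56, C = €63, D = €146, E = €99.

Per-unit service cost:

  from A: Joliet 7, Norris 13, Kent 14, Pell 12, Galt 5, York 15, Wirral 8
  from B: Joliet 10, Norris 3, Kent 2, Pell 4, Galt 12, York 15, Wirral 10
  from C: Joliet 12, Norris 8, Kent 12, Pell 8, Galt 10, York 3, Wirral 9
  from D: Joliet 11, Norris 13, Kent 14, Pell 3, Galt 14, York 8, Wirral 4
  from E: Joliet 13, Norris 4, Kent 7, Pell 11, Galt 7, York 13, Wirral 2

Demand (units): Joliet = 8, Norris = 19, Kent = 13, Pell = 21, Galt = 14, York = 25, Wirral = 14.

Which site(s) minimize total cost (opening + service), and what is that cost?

For any fixed open set, each fleet base goes to its cheapest open site; total = fixed + service.
{B, C, E}: Joliet→B 10·8=80, Norris→B 3·19=57, Kent→B 2·13=26, Pell→B 4·21=84, Galt→E 7·14=98, York→C 3·25=75, Wirral→E 2·14=28. Service 448; fixed 218; total 666.
{B, C}: service 588 + fixed 119 = 707
{A, B, C}: service 480 + fixed 250 = 730
{A, B, C, D, E}: service 375 + fixed 495 = 870
No other subset beats 666.

Open B, C and E; minimum total cost 666.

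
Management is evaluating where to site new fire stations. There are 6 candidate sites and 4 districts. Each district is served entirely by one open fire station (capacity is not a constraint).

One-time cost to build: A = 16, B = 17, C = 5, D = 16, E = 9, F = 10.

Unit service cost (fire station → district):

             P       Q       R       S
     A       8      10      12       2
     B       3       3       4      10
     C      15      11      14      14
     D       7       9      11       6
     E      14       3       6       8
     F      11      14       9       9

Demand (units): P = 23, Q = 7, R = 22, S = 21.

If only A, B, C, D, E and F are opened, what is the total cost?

Each district is assigned to its cheapest site among the open ones.
{A, B, C, D, E, F}: P→B 3·23=69, Q→B 3·7=21, R→B 4·22=88, S→A 2·21=42. Service 220; fixed 73; total 293.

Total cost: 293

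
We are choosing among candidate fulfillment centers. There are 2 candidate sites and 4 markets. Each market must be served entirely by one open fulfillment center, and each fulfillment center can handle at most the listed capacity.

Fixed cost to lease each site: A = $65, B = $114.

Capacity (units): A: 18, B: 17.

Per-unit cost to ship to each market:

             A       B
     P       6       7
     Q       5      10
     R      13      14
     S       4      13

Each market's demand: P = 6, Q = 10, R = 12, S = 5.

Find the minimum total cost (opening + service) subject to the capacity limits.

Open {A, B}: P→B 7·6=42, Q→B 10·10=100, R→A 13·12=156, S→A 4·5=20.
Loads: A carries 17/18, B carries 16/17. Service 318; fixed 179; total 497.
Next best feasible plan costs 498.

Minimum total cost: 497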